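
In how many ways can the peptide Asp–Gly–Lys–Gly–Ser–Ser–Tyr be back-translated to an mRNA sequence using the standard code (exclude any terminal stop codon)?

4608

Asp: 2 codons.
Gly: 4 codons.
Lys: 2 codons.
Gly: 4 codons.
Ser: 6 codons.
Ser: 6 codons.
Tyr: 2 codons.
2 × 4 × 2 × 4 × 6 × 6 × 2 = 4608.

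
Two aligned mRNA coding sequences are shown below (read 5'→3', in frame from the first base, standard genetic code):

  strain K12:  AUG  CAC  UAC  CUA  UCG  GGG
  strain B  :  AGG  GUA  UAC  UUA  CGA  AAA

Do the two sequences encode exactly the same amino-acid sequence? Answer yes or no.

no

Codon 1: AUG Met / AGG Arg — nonsynonymous.
Codon 2: CAC His / GUA Val — nonsynonymous.
Codon 3: UAC Tyr / UAC Tyr — identical.
Codon 4: CUA Leu / UUA Leu — synonymous.
Codon 5: UCG Ser / CGA Arg — nonsynonymous.
Codon 6: GGG Gly / AAA Lys — nonsynonymous.
Nonsynonymous differences: 4 → different protein.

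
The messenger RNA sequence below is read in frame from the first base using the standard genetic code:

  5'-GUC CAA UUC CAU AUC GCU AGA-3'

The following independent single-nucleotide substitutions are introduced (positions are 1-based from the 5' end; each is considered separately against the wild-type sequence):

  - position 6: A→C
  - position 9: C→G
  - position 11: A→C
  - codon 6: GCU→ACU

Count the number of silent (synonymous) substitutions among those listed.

0

Codon 2: CAA (Gln) → CAC (His) — missense.
Codon 3: UUC (Phe) → UUG (Leu) — missense.
Codon 4: CAU (His) → CCU (Pro) — missense.
Codon 6: GCU (Ala) → ACU (Thr) — missense.
Synonymous: 0 of 4.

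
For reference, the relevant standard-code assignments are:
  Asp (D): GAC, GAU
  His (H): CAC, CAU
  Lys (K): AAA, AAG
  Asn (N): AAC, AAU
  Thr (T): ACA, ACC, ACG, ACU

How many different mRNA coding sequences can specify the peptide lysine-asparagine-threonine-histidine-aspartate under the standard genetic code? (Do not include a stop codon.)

Lys: 2 codons.
Asn: 2 codons.
Thr: 4 codons.
His: 2 codons.
Asp: 2 codons.
2 × 2 × 4 × 2 × 2 = 64.

64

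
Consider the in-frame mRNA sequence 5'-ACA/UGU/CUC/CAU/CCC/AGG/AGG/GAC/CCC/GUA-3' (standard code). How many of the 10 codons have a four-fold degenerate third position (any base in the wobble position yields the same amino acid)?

5

Codon 1 ACA (Thr): third position 4-fold.
Codon 2 UGU (Cys): third position 2-fold.
Codon 3 CUC (Leu): third position 4-fold.
Codon 4 CAU (His): third position 2-fold.
Codon 5 CCC (Pro): third position 4-fold.
Codon 6 AGG (Arg): third position 2-fold.
Codon 7 AGG (Arg): third position 2-fold.
Codon 8 GAC (Asp): third position 2-fold.
Codon 9 CCC (Pro): third position 4-fold.
Codon 10 GUA (Val): third position 4-fold.
Four-fold degenerate third positions: 5.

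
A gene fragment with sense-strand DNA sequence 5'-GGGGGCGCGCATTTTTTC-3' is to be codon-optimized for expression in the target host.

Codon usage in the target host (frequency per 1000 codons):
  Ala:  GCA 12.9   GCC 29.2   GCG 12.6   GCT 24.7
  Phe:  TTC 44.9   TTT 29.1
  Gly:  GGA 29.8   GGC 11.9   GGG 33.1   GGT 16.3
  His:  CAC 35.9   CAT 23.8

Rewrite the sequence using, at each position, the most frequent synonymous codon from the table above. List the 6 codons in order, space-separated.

Codon 1 (Gly): best is GGG at 33.1.
Codon 2 (Gly): best is GGG at 33.1.
Codon 3 (Ala): best is GCC at 29.2.
Codon 4 (His): best is CAC at 35.9.
Codon 5 (Phe): best is TTC at 44.9.
Codon 6 (Phe): best is TTC at 44.9.

GGG GGG GCC CAC TTC TTC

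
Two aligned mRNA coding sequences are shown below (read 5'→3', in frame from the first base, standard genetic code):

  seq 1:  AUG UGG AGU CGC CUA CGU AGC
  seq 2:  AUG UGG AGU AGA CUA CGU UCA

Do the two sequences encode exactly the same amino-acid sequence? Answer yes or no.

Codon 1: AUG Met / AUG Met — identical.
Codon 2: UGG Trp / UGG Trp — identical.
Codon 3: AGU Ser / AGU Ser — identical.
Codon 4: CGC Arg / AGA Arg — synonymous.
Codon 5: CUA Leu / CUA Leu — identical.
Codon 6: CGU Arg / CGU Arg — identical.
Codon 7: AGC Ser / UCA Ser — synonymous.
Nonsynonymous differences: 0 → same protein.

yes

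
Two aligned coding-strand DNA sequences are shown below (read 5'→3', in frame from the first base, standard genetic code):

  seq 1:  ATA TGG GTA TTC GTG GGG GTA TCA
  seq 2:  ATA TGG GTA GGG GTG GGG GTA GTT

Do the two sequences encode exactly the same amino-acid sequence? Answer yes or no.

no

Codon 1: ATA Ile / ATA Ile — identical.
Codon 2: TGG Trp / TGG Trp — identical.
Codon 3: GTA Val / GTA Val — identical.
Codon 4: TTC Phe / GGG Gly — nonsynonymous.
Codon 5: GTG Val / GTG Val — identical.
Codon 6: GGG Gly / GGG Gly — identical.
Codon 7: GTA Val / GTA Val — identical.
Codon 8: TCA Ser / GTT Val — nonsynonymous.
Nonsynonymous differences: 2 → different protein.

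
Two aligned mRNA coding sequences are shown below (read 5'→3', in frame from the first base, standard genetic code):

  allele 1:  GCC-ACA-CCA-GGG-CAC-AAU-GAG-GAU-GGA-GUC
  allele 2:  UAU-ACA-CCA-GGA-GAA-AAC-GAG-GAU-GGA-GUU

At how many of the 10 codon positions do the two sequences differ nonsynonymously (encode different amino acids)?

2

Codon 1: GCC Ala / UAU Tyr — nonsynonymous.
Codon 2: ACA Thr / ACA Thr — identical.
Codon 3: CCA Pro / CCA Pro — identical.
Codon 4: GGG Gly / GGA Gly — synonymous.
Codon 5: CAC His / GAA Glu — nonsynonymous.
Codon 6: AAU Asn / AAC Asn — synonymous.
Codon 7: GAG Glu / GAG Glu — identical.
Codon 8: GAU Asp / GAU Asp — identical.
Codon 9: GGA Gly / GGA Gly — identical.
Codon 10: GUC Val / GUU Val — synonymous.
Nonsynonymous differences: 2.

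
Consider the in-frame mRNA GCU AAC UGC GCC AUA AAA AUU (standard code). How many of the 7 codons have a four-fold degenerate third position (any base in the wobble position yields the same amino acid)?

2

Codon 1 GCU (Ala): third position 4-fold.
Codon 2 AAC (Asn): third position 2-fold.
Codon 3 UGC (Cys): third position 2-fold.
Codon 4 GCC (Ala): third position 4-fold.
Codon 5 AUA (Ile): third position 3-fold.
Codon 6 AAA (Lys): third position 2-fold.
Codon 7 AUU (Ile): third position 3-fold.
Four-fold degenerate third positions: 2.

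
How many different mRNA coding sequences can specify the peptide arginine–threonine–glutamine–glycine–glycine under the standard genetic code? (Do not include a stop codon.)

768

Arg: 6 codons.
Thr: 4 codons.
Gln: 2 codons.
Gly: 4 codons.
Gly: 4 codons.
6 × 4 × 2 × 4 × 4 = 768.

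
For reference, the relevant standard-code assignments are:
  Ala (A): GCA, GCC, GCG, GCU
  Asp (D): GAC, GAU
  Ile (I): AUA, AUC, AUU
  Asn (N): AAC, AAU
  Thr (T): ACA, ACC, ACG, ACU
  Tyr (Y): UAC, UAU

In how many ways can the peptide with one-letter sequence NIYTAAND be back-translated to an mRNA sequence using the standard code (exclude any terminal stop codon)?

3072

Asn: 2 codons.
Ile: 3 codons.
Tyr: 2 codons.
Thr: 4 codons.
Ala: 4 codons.
Ala: 4 codons.
Asn: 2 codons.
Asp: 2 codons.
2 × 3 × 2 × 4 × 4 × 4 × 2 × 2 = 3072.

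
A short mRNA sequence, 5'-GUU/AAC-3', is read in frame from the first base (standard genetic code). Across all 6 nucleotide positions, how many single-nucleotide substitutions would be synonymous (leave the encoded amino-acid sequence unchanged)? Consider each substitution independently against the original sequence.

Codon 1 (GUU, Val): 3 synonymous substitutions.
Codon 2 (AAC, Asn): 1 synonymous substitution.
Total: 3 + 1 = 4.

4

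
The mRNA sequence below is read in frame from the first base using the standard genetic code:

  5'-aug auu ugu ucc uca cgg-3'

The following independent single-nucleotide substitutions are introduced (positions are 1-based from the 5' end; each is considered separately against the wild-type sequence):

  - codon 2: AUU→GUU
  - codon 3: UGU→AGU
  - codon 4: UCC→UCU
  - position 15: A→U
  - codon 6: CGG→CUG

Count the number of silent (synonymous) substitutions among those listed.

Codon 2: AUU (Ile) → GUU (Val) — missense.
Codon 3: UGU (Cys) → AGU (Ser) — missense.
Codon 4: UCC (Ser) → UCU (Ser) — synonymous.
Codon 5: UCA (Ser) → UCU (Ser) — synonymous.
Codon 6: CGG (Arg) → CUG (Leu) — missense.
Synonymous: 2 of 5.

2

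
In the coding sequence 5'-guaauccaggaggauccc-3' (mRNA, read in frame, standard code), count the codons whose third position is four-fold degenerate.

Codon 1 GUA (Val): third position 4-fold.
Codon 2 AUC (Ile): third position 3-fold.
Codon 3 CAG (Gln): third position 2-fold.
Codon 4 GAG (Glu): third position 2-fold.
Codon 5 GAU (Asp): third position 2-fold.
Codon 6 CCC (Pro): third position 4-fold.
Four-fold degenerate third positions: 2.

2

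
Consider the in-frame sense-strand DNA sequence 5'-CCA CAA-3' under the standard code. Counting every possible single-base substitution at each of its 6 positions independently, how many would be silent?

Codon 1 (CCA, Pro): 3 synonymous substitutions.
Codon 2 (CAA, Gln): 1 synonymous substitution.
Total: 3 + 1 = 4.

4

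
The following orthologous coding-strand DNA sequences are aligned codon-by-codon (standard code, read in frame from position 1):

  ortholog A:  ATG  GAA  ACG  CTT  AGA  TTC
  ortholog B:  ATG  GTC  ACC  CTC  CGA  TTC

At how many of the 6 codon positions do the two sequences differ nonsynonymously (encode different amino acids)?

Codon 1: ATG Met / ATG Met — identical.
Codon 2: GAA Glu / GTC Val — nonsynonymous.
Codon 3: ACG Thr / ACC Thr — synonymous.
Codon 4: CTT Leu / CTC Leu — synonymous.
Codon 5: AGA Arg / CGA Arg — synonymous.
Codon 6: TTC Phe / TTC Phe — identical.
Nonsynonymous differences: 1.

1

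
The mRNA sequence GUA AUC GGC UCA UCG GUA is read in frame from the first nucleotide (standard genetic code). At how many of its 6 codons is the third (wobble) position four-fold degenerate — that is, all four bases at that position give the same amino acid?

Codon 1 GUA (Val): third position 4-fold.
Codon 2 AUC (Ile): third position 3-fold.
Codon 3 GGC (Gly): third position 4-fold.
Codon 4 UCA (Ser): third position 4-fold.
Codon 5 UCG (Ser): third position 4-fold.
Codon 6 GUA (Val): third position 4-fold.
Four-fold degenerate third positions: 5.

5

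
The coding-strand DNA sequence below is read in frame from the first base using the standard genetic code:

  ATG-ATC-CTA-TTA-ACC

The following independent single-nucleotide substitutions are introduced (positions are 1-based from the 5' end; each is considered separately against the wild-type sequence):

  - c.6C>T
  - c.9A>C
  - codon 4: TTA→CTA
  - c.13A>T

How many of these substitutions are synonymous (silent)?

Codon 2: ATC (Ile) → ATT (Ile) — synonymous.
Codon 3: CTA (Leu) → CTC (Leu) — synonymous.
Codon 4: TTA (Leu) → CTA (Leu) — synonymous.
Codon 5: ACC (Thr) → TCC (Ser) — missense.
Synonymous: 3 of 4.

3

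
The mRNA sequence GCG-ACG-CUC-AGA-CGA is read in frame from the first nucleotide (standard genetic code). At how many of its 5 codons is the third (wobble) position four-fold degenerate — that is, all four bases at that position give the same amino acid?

Codon 1 GCG (Ala): third position 4-fold.
Codon 2 ACG (Thr): third position 4-fold.
Codon 3 CUC (Leu): third position 4-fold.
Codon 4 AGA (Arg): third position 2-fold.
Codon 5 CGA (Arg): third position 4-fold.
Four-fold degenerate third positions: 4.

4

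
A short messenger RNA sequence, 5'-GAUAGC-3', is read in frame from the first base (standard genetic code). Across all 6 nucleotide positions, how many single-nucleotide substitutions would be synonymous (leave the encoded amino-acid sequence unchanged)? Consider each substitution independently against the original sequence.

2

Codon 1 (GAU, Asp): 1 synonymous substitution.
Codon 2 (AGC, Ser): 1 synonymous substitution.
Total: 1 + 1 = 2.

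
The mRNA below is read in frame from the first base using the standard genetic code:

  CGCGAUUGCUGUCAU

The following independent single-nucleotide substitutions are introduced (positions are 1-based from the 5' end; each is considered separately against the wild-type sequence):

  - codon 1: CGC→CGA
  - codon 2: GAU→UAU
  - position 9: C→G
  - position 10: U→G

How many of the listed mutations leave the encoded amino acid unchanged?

1

Codon 1: CGC (Arg) → CGA (Arg) — synonymous.
Codon 2: GAU (Asp) → UAU (Tyr) — missense.
Codon 3: UGC (Cys) → UGG (Trp) — missense.
Codon 4: UGU (Cys) → GGU (Gly) — missense.
Synonymous: 1 of 4.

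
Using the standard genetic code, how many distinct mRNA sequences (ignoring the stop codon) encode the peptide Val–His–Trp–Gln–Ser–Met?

Val: 4 codons.
His: 2 codons.
Trp: 1 codon.
Gln: 2 codons.
Ser: 6 codons.
Met: 1 codon.
4 × 2 × 1 × 2 × 6 × 1 = 96.

96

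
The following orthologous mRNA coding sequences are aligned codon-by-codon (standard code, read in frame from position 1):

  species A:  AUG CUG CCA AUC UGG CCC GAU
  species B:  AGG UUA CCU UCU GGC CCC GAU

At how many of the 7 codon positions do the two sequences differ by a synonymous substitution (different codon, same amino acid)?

2

Codon 1: AUG Met / AGG Arg — nonsynonymous.
Codon 2: CUG Leu / UUA Leu — synonymous.
Codon 3: CCA Pro / CCU Pro — synonymous.
Codon 4: AUC Ile / UCU Ser — nonsynonymous.
Codon 5: UGG Trp / GGC Gly — nonsynonymous.
Codon 6: CCC Pro / CCC Pro — identical.
Codon 7: GAU Asp / GAU Asp — identical.
Synonymous differences: 2.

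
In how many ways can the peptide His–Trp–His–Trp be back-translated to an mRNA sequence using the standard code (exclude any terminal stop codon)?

His: 2 codons.
Trp: 1 codon.
His: 2 codons.
Trp: 1 codon.
2 × 1 × 2 × 1 = 4.

4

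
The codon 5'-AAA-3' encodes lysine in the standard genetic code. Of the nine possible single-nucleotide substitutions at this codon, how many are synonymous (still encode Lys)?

1

Position 1: none → 0 synonymous.
Position 2: none → 0 synonymous.
Position 3: AAG → 1 synonymous.
Total: 0 + 0 + 1 = 1.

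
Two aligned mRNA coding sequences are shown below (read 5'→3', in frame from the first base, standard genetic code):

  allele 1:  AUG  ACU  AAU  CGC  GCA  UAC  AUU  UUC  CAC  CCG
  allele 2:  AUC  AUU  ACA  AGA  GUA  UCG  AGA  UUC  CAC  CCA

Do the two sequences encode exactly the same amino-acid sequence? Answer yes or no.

no

Codon 1: AUG Met / AUC Ile — nonsynonymous.
Codon 2: ACU Thr / AUU Ile — nonsynonymous.
Codon 3: AAU Asn / ACA Thr — nonsynonymous.
Codon 4: CGC Arg / AGA Arg — synonymous.
Codon 5: GCA Ala / GUA Val — nonsynonymous.
Codon 6: UAC Tyr / UCG Ser — nonsynonymous.
Codon 7: AUU Ile / AGA Arg — nonsynonymous.
Codon 8: UUC Phe / UUC Phe — identical.
Codon 9: CAC His / CAC His — identical.
Codon 10: CCG Pro / CCA Pro — synonymous.
Nonsynonymous differences: 6 → different protein.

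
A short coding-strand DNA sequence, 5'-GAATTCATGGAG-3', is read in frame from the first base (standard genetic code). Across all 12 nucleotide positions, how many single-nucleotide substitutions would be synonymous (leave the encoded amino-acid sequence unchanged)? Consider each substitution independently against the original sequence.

3

Codon 1 (GAA, Glu): 1 synonymous substitution.
Codon 2 (TTC, Phe): 1 synonymous substitution.
Codon 3 (ATG, Met): 0 synonymous substitutions.
Codon 4 (GAG, Glu): 1 synonymous substitution.
Total: 1 + 1 + 0 + 1 = 3.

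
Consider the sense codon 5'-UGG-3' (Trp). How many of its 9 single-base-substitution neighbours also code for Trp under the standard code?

0

Position 1: none → 0 synonymous.
Position 2: none → 0 synonymous.
Position 3: none → 0 synonymous.
Total: 0 + 0 + 0 = 0.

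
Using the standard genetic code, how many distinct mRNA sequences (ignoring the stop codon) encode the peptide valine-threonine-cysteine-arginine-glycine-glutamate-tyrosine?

3072

Val: 4 codons.
Thr: 4 codons.
Cys: 2 codons.
Arg: 6 codons.
Gly: 4 codons.
Glu: 2 codons.
Tyr: 2 codons.
4 × 4 × 2 × 6 × 4 × 2 × 2 = 3072.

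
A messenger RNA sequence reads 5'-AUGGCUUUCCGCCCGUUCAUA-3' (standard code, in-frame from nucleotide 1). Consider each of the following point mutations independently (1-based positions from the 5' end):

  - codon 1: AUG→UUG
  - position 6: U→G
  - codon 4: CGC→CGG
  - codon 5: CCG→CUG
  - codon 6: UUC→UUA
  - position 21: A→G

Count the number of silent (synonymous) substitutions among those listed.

2

Codon 1: AUG (Met) → UUG (Leu) — missense.
Codon 2: GCU (Ala) → GCG (Ala) — synonymous.
Codon 4: CGC (Arg) → CGG (Arg) — synonymous.
Codon 5: CCG (Pro) → CUG (Leu) — missense.
Codon 6: UUC (Phe) → UUA (Leu) — missense.
Codon 7: AUA (Ile) → AUG (Met) — missense.
Synonymous: 2 of 6.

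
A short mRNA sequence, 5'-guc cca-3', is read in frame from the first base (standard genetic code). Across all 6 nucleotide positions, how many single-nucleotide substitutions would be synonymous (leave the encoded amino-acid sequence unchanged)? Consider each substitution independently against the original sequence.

Codon 1 (GUC, Val): 3 synonymous substitutions.
Codon 2 (CCA, Pro): 3 synonymous substitutions.
Total: 3 + 3 = 6.

6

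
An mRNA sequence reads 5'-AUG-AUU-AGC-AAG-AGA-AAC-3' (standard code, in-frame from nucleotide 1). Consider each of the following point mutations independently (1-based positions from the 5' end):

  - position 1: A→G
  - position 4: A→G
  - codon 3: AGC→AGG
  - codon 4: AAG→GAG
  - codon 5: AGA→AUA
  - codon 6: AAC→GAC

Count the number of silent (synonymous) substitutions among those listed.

Codon 1: AUG (Met) → GUG (Val) — missense.
Codon 2: AUU (Ile) → GUU (Val) — missense.
Codon 3: AGC (Ser) → AGG (Arg) — missense.
Codon 4: AAG (Lys) → GAG (Glu) — missense.
Codon 5: AGA (Arg) → AUA (Ile) — missense.
Codon 6: AAC (Asn) → GAC (Asp) — missense.
Synonymous: 0 of 6.

0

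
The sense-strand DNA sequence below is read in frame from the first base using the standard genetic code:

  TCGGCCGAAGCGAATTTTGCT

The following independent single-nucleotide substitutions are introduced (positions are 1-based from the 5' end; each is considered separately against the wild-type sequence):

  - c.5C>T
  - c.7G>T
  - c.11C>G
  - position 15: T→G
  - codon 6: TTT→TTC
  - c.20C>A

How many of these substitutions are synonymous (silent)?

1

Codon 2: GCC (Ala) → GTC (Val) — missense.
Codon 3: GAA (Glu) → TAA (Stop) — nonsense.
Codon 4: GCG (Ala) → GGG (Gly) — missense.
Codon 5: AAT (Asn) → AAG (Lys) — missense.
Codon 6: TTT (Phe) → TTC (Phe) — synonymous.
Codon 7: GCT (Ala) → GAT (Asp) — missense.
Synonymous: 1 of 6.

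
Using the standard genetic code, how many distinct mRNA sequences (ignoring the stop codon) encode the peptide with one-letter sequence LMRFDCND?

1152

Leu: 6 codons.
Met: 1 codon.
Arg: 6 codons.
Phe: 2 codons.
Asp: 2 codons.
Cys: 2 codons.
Asn: 2 codons.
Asp: 2 codons.
6 × 1 × 6 × 2 × 2 × 2 × 2 × 2 = 1152.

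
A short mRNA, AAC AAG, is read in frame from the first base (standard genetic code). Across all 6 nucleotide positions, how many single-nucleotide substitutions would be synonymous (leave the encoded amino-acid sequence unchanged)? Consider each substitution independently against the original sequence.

Codon 1 (AAC, Asn): 1 synonymous substitution.
Codon 2 (AAG, Lys): 1 synonymous substitution.
Total: 1 + 1 = 2.

2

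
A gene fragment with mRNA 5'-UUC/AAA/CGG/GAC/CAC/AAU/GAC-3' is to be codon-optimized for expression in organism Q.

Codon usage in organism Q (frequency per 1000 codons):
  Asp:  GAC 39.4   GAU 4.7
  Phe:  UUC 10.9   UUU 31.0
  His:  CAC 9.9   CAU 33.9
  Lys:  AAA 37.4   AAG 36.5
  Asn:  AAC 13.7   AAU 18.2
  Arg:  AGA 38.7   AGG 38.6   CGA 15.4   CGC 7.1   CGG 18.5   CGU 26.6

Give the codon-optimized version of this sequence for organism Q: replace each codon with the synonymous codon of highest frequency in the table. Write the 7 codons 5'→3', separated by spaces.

Codon 1 (Phe): best is UUU at 31.0.
Codon 2 (Lys): best is AAA at 37.4.
Codon 3 (Arg): best is AGA at 38.7.
Codon 4 (Asp): best is GAC at 39.4.
Codon 5 (His): best is CAU at 33.9.
Codon 6 (Asn): best is AAU at 18.2.
Codon 7 (Asp): best is GAC at 39.4.

UUU AAA AGA GAC CAU AAU GAC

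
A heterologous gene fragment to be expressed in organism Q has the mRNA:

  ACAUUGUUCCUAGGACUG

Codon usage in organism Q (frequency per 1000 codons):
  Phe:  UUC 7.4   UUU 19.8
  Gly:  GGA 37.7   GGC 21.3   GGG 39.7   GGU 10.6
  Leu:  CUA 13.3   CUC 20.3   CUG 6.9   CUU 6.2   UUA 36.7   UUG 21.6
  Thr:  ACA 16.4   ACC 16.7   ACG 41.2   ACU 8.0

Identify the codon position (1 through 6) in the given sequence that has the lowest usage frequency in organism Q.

Codon 1 ACA (Thr): 16.4 per 1000.
Codon 2 UUG (Leu): 21.6 per 1000.
Codon 3 UUC (Phe): 7.4 per 1000.
Codon 4 CUA (Leu): 13.3 per 1000.
Codon 5 GGA (Gly): 37.7 per 1000.
Codon 6 CUG (Leu): 6.9 per 1000.
Lowest frequency is 6.9 at codon 6.

6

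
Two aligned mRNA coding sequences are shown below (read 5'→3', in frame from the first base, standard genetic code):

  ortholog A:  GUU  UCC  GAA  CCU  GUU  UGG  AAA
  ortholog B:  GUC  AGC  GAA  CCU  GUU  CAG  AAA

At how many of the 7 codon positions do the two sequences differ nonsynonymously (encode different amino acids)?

Codon 1: GUU Val / GUC Val — synonymous.
Codon 2: UCC Ser / AGC Ser — synonymous.
Codon 3: GAA Glu / GAA Glu — identical.
Codon 4: CCU Pro / CCU Pro — identical.
Codon 5: GUU Val / GUU Val — identical.
Codon 6: UGG Trp / CAG Gln — nonsynonymous.
Codon 7: AAA Lys / AAA Lys — identical.
Nonsynonymous differences: 1.

1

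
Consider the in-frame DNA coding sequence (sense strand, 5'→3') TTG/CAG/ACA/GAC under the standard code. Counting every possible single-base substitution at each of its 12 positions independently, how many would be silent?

Codon 1 (TTG, Leu): 2 synonymous substitutions.
Codon 2 (CAG, Gln): 1 synonymous substitution.
Codon 3 (ACA, Thr): 3 synonymous substitutions.
Codon 4 (GAC, Asp): 1 synonymous substitution.
Total: 2 + 1 + 3 + 1 = 7.

7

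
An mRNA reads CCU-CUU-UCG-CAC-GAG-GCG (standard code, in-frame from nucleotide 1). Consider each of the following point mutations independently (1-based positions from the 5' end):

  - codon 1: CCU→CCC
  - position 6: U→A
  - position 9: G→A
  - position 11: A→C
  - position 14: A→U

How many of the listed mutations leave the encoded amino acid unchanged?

3

Codon 1: CCU (Pro) → CCC (Pro) — synonymous.
Codon 2: CUU (Leu) → CUA (Leu) — synonymous.
Codon 3: UCG (Ser) → UCA (Ser) — synonymous.
Codon 4: CAC (His) → CCC (Pro) — missense.
Codon 5: GAG (Glu) → GUG (Val) — missense.
Synonymous: 3 of 5.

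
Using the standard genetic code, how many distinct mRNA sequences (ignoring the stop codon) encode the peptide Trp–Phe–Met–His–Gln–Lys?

Trp: 1 codon.
Phe: 2 codons.
Met: 1 codon.
His: 2 codons.
Gln: 2 codons.
Lys: 2 codons.
1 × 2 × 1 × 2 × 2 × 2 = 16.

16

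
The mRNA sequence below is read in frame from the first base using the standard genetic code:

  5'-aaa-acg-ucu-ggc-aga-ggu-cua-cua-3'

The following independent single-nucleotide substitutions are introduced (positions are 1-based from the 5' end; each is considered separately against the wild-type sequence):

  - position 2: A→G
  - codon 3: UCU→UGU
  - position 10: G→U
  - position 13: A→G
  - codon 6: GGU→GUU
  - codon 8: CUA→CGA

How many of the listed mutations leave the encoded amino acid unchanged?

Codon 1: AAA (Lys) → AGA (Arg) — missense.
Codon 3: UCU (Ser) → UGU (Cys) — missense.
Codon 4: GGC (Gly) → UGC (Cys) — missense.
Codon 5: AGA (Arg) → GGA (Gly) — missense.
Codon 6: GGU (Gly) → GUU (Val) — missense.
Codon 8: CUA (Leu) → CGA (Arg) — missense.
Synonymous: 0 of 6.

0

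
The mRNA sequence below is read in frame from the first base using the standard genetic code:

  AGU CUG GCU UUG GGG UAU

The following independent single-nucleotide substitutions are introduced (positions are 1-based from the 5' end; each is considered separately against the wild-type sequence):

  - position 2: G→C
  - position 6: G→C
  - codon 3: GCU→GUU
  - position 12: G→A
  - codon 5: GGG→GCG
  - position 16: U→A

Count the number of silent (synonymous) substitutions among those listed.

2

Codon 1: AGU (Ser) → ACU (Thr) — missense.
Codon 2: CUG (Leu) → CUC (Leu) — synonymous.
Codon 3: GCU (Ala) → GUU (Val) — missense.
Codon 4: UUG (Leu) → UUA (Leu) — synonymous.
Codon 5: GGG (Gly) → GCG (Ala) — missense.
Codon 6: UAU (Tyr) → AAU (Asn) — missense.
Synonymous: 2 of 6.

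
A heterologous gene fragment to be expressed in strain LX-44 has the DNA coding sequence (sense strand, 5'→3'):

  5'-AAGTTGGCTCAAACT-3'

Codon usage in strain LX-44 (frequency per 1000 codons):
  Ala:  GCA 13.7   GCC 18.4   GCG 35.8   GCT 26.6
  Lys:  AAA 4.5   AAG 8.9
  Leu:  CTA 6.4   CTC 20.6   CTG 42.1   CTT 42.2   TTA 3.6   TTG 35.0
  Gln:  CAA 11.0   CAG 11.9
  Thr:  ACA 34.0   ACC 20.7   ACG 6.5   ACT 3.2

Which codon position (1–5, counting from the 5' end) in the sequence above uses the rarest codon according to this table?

5

Codon 1 AAG (Lys): 8.9 per 1000.
Codon 2 TTG (Leu): 35.0 per 1000.
Codon 3 GCT (Ala): 26.6 per 1000.
Codon 4 CAA (Gln): 11.0 per 1000.
Codon 5 ACT (Thr): 3.2 per 1000.
Lowest frequency is 3.2 at codon 5.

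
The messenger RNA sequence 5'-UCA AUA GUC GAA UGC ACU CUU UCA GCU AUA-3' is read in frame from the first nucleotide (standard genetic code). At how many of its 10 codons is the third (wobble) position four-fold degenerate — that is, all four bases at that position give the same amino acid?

6

Codon 1 UCA (Ser): third position 4-fold.
Codon 2 AUA (Ile): third position 3-fold.
Codon 3 GUC (Val): third position 4-fold.
Codon 4 GAA (Glu): third position 2-fold.
Codon 5 UGC (Cys): third position 2-fold.
Codon 6 ACU (Thr): third position 4-fold.
Codon 7 CUU (Leu): third position 4-fold.
Codon 8 UCA (Ser): third position 4-fold.
Codon 9 GCU (Ala): third position 4-fold.
Codon 10 AUA (Ile): third position 3-fold.
Four-fold degenerate third positions: 6.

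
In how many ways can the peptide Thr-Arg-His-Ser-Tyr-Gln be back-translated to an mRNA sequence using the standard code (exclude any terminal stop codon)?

1152

Thr: 4 codons.
Arg: 6 codons.
His: 2 codons.
Ser: 6 codons.
Tyr: 2 codons.
Gln: 2 codons.
4 × 6 × 2 × 6 × 2 × 2 = 1152.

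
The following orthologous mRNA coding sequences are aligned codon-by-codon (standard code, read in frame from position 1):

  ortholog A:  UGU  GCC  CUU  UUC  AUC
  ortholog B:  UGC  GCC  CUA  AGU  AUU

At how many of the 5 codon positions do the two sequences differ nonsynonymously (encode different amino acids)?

Codon 1: UGU Cys / UGC Cys — synonymous.
Codon 2: GCC Ala / GCC Ala — identical.
Codon 3: CUU Leu / CUA Leu — synonymous.
Codon 4: UUC Phe / AGU Ser — nonsynonymous.
Codon 5: AUC Ile / AUU Ile — synonymous.
Nonsynonymous differences: 1.

1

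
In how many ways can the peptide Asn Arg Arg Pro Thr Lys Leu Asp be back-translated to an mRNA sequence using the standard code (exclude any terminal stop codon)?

Asn: 2 codons.
Arg: 6 codons.
Arg: 6 codons.
Pro: 4 codons.
Thr: 4 codons.
Lys: 2 codons.
Leu: 6 codons.
Asp: 2 codons.
2 × 6 × 6 × 4 × 4 × 2 × 6 × 2 = 27648.

27648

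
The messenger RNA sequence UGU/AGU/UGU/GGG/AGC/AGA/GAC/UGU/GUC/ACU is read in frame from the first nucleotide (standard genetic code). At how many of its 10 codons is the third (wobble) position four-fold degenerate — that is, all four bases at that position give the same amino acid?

3

Codon 1 UGU (Cys): third position 2-fold.
Codon 2 AGU (Ser): third position 2-fold.
Codon 3 UGU (Cys): third position 2-fold.
Codon 4 GGG (Gly): third position 4-fold.
Codon 5 AGC (Ser): third position 2-fold.
Codon 6 AGA (Arg): third position 2-fold.
Codon 7 GAC (Asp): third position 2-fold.
Codon 8 UGU (Cys): third position 2-fold.
Codon 9 GUC (Val): third position 4-fold.
Codon 10 ACU (Thr): third position 4-fold.
Four-fold degenerate third positions: 3.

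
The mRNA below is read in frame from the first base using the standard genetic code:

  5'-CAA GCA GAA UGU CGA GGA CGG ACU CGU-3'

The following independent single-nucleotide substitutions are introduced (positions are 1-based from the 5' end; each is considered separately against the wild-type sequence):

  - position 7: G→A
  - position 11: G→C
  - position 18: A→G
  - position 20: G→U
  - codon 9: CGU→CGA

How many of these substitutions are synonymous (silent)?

2

Codon 3: GAA (Glu) → AAA (Lys) — missense.
Codon 4: UGU (Cys) → UCU (Ser) — missense.
Codon 6: GGA (Gly) → GGG (Gly) — synonymous.
Codon 7: CGG (Arg) → CUG (Leu) — missense.
Codon 9: CGU (Arg) → CGA (Arg) — synonymous.
Synonymous: 2 of 5.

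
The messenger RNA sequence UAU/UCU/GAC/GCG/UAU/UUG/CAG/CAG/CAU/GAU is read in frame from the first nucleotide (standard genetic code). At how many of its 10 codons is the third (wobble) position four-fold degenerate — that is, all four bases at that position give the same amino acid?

2

Codon 1 UAU (Tyr): third position 2-fold.
Codon 2 UCU (Ser): third position 4-fold.
Codon 3 GAC (Asp): third position 2-fold.
Codon 4 GCG (Ala): third position 4-fold.
Codon 5 UAU (Tyr): third position 2-fold.
Codon 6 UUG (Leu): third position 2-fold.
Codon 7 CAG (Gln): third position 2-fold.
Codon 8 CAG (Gln): third position 2-fold.
Codon 9 CAU (His): third position 2-fold.
Codon 10 GAU (Asp): third position 2-fold.
Four-fold degenerate third positions: 2.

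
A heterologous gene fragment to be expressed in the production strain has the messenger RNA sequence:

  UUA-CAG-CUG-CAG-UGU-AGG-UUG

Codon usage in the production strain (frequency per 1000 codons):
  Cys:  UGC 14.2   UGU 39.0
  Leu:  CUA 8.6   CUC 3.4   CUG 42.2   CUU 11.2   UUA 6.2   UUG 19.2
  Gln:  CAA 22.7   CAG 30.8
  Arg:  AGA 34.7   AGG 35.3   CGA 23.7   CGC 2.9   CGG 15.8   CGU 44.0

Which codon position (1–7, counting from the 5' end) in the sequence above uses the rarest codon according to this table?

1

Codon 1 UUA (Leu): 6.2 per 1000.
Codon 2 CAG (Gln): 30.8 per 1000.
Codon 3 CUG (Leu): 42.2 per 1000.
Codon 4 CAG (Gln): 30.8 per 1000.
Codon 5 UGU (Cys): 39.0 per 1000.
Codon 6 AGG (Arg): 35.3 per 1000.
Codon 7 UUG (Leu): 19.2 per 1000.
Lowest frequency is 6.2 at codon 1.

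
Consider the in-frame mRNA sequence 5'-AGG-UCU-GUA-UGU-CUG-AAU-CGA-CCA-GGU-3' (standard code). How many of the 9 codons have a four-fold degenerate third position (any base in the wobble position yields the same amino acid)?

6

Codon 1 AGG (Arg): third position 2-fold.
Codon 2 UCU (Ser): third position 4-fold.
Codon 3 GUA (Val): third position 4-fold.
Codon 4 UGU (Cys): third position 2-fold.
Codon 5 CUG (Leu): third position 4-fold.
Codon 6 AAU (Asn): third position 2-fold.
Codon 7 CGA (Arg): third position 4-fold.
Codon 8 CCA (Pro): third position 4-fold.
Codon 9 GGU (Gly): third position 4-fold.
Four-fold degenerate third positions: 6.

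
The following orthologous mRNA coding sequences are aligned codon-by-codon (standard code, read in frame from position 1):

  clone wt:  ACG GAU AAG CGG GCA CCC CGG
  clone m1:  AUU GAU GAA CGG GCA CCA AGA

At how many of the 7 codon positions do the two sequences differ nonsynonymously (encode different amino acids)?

Codon 1: ACG Thr / AUU Ile — nonsynonymous.
Codon 2: GAU Asp / GAU Asp — identical.
Codon 3: AAG Lys / GAA Glu — nonsynonymous.
Codon 4: CGG Arg / CGG Arg — identical.
Codon 5: GCA Ala / GCA Ala — identical.
Codon 6: CCC Pro / CCA Pro — synonymous.
Codon 7: CGG Arg / AGA Arg — synonymous.
Nonsynonymous differences: 2.

2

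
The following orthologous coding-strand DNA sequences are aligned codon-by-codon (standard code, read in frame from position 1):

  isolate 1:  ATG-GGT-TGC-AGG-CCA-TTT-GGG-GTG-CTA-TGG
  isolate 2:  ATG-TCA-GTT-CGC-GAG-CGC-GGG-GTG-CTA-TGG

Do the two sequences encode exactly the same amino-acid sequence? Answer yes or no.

Codon 1: ATG Met / ATG Met — identical.
Codon 2: GGT Gly / TCA Ser — nonsynonymous.
Codon 3: TGC Cys / GTT Val — nonsynonymous.
Codon 4: AGG Arg / CGC Arg — synonymous.
Codon 5: CCA Pro / GAG Glu — nonsynonymous.
Codon 6: TTT Phe / CGC Arg — nonsynonymous.
Codon 7: GGG Gly / GGG Gly — identical.
Codon 8: GTG Val / GTG Val — identical.
Codon 9: CTA Leu / CTA Leu — identical.
Codon 10: TGG Trp / TGG Trp — identical.
Nonsynonymous differences: 4 → different protein.

no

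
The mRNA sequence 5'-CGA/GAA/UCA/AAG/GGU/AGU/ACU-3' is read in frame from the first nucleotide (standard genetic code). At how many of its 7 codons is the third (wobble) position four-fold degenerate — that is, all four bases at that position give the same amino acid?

Codon 1 CGA (Arg): third position 4-fold.
Codon 2 GAA (Glu): third position 2-fold.
Codon 3 UCA (Ser): third position 4-fold.
Codon 4 AAG (Lys): third position 2-fold.
Codon 5 GGU (Gly): third position 4-fold.
Codon 6 AGU (Ser): third position 2-fold.
Codon 7 ACU (Thr): third position 4-fold.
Four-fold degenerate third positions: 4.

4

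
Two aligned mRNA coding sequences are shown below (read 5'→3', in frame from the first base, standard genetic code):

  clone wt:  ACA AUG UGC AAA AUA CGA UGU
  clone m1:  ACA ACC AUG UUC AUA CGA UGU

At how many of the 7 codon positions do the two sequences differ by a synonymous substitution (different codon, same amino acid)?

0

Codon 1: ACA Thr / ACA Thr — identical.
Codon 2: AUG Met / ACC Thr — nonsynonymous.
Codon 3: UGC Cys / AUG Met — nonsynonymous.
Codon 4: AAA Lys / UUC Phe — nonsynonymous.
Codon 5: AUA Ile / AUA Ile — identical.
Codon 6: CGA Arg / CGA Arg — identical.
Codon 7: UGU Cys / UGU Cys — identical.
Synonymous differences: 0.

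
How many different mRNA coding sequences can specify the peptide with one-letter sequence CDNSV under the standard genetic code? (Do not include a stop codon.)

192

Cys: 2 codons.
Asp: 2 codons.
Asn: 2 codons.
Ser: 6 codons.
Val: 4 codons.
2 × 2 × 2 × 6 × 4 = 192.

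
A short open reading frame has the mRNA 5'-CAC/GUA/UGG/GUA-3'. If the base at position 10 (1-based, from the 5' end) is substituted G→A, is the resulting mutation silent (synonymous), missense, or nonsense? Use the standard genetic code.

missense

Position 10 falls in codon 4: GUA → Val.
After the substitution the codon is AUA → Ile.
Val ≠ Ile, so this is a missense mutation.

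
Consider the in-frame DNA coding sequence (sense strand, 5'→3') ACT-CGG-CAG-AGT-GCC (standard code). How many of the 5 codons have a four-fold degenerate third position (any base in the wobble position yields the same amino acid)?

3

Codon 1 ACT (Thr): third position 4-fold.
Codon 2 CGG (Arg): third position 4-fold.
Codon 3 CAG (Gln): third position 2-fold.
Codon 4 AGT (Ser): third position 2-fold.
Codon 5 GCC (Ala): third position 4-fold.
Four-fold degenerate third positions: 3.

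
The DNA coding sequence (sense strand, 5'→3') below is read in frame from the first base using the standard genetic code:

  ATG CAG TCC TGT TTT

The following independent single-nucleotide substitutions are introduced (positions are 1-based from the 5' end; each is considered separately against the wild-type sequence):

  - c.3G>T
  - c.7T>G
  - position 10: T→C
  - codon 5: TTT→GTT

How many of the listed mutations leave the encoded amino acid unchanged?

0

Codon 1: ATG (Met) → ATT (Ile) — missense.
Codon 3: TCC (Ser) → GCC (Ala) — missense.
Codon 4: TGT (Cys) → CGT (Arg) — missense.
Codon 5: TTT (Phe) → GTT (Val) — missense.
Synonymous: 0 of 4.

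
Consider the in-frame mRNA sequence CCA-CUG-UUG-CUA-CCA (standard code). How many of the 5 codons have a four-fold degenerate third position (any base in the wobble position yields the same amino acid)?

4

Codon 1 CCA (Pro): third position 4-fold.
Codon 2 CUG (Leu): third position 4-fold.
Codon 3 UUG (Leu): third position 2-fold.
Codon 4 CUA (Leu): third position 4-fold.
Codon 5 CCA (Pro): third position 4-fold.
Four-fold degenerate third positions: 4.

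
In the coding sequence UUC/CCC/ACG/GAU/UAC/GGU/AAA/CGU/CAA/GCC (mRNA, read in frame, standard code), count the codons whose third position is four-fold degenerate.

Codon 1 UUC (Phe): third position 2-fold.
Codon 2 CCC (Pro): third position 4-fold.
Codon 3 ACG (Thr): third position 4-fold.
Codon 4 GAU (Asp): third position 2-fold.
Codon 5 UAC (Tyr): third position 2-fold.
Codon 6 GGU (Gly): third position 4-fold.
Codon 7 AAA (Lys): third position 2-fold.
Codon 8 CGU (Arg): third position 4-fold.
Codon 9 CAA (Gln): third position 2-fold.
Codon 10 GCC (Ala): third position 4-fold.
Four-fold degenerate third positions: 5.

5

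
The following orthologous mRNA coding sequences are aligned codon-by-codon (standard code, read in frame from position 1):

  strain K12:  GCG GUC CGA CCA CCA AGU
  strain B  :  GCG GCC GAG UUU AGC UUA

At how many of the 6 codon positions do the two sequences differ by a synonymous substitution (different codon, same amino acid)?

Codon 1: GCG Ala / GCG Ala — identical.
Codon 2: GUC Val / GCC Ala — nonsynonymous.
Codon 3: CGA Arg / GAG Glu — nonsynonymous.
Codon 4: CCA Pro / UUU Phe — nonsynonymous.
Codon 5: CCA Pro / AGC Ser — nonsynonymous.
Codon 6: AGU Ser / UUA Leu — nonsynonymous.
Synonymous differences: 0.

0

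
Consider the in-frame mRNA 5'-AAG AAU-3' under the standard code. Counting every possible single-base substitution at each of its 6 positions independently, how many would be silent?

2

Codon 1 (AAG, Lys): 1 synonymous substitution.
Codon 2 (AAU, Asn): 1 synonymous substitution.
Total: 1 + 1 = 2.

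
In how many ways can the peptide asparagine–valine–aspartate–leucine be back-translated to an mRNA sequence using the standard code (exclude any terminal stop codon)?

96

Asn: 2 codons.
Val: 4 codons.
Asp: 2 codons.
Leu: 6 codons.
2 × 4 × 2 × 6 = 96.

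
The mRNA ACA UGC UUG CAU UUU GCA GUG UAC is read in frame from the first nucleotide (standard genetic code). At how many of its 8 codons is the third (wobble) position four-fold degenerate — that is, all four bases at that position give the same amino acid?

3

Codon 1 ACA (Thr): third position 4-fold.
Codon 2 UGC (Cys): third position 2-fold.
Codon 3 UUG (Leu): third position 2-fold.
Codon 4 CAU (His): third position 2-fold.
Codon 5 UUU (Phe): third position 2-fold.
Codon 6 GCA (Ala): third position 4-fold.
Codon 7 GUG (Val): third position 4-fold.
Codon 8 UAC (Tyr): third position 2-fold.
Four-fold degenerate third positions: 3.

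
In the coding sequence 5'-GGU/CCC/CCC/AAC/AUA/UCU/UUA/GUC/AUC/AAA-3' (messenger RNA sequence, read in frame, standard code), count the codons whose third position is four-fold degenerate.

Codon 1 GGU (Gly): third position 4-fold.
Codon 2 CCC (Pro): third position 4-fold.
Codon 3 CCC (Pro): third position 4-fold.
Codon 4 AAC (Asn): third position 2-fold.
Codon 5 AUA (Ile): third position 3-fold.
Codon 6 UCU (Ser): third position 4-fold.
Codon 7 UUA (Leu): third position 2-fold.
Codon 8 GUC (Val): third position 4-fold.
Codon 9 AUC (Ile): third position 3-fold.
Codon 10 AAA (Lys): third position 2-fold.
Four-fold degenerate third positions: 5.

5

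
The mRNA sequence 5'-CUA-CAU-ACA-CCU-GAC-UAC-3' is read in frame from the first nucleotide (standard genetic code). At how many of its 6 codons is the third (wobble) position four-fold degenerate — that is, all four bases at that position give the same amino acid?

Codon 1 CUA (Leu): third position 4-fold.
Codon 2 CAU (His): third position 2-fold.
Codon 3 ACA (Thr): third position 4-fold.
Codon 4 CCU (Pro): third position 4-fold.
Codon 5 GAC (Asp): third position 2-fold.
Codon 6 UAC (Tyr): third position 2-fold.
Four-fold degenerate third positions: 3.

3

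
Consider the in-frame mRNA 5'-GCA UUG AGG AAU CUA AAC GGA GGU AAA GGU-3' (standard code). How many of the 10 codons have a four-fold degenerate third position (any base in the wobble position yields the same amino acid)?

Codon 1 GCA (Ala): third position 4-fold.
Codon 2 UUG (Leu): third position 2-fold.
Codon 3 AGG (Arg): third position 2-fold.
Codon 4 AAU (Asn): third position 2-fold.
Codon 5 CUA (Leu): third position 4-fold.
Codon 6 AAC (Asn): third position 2-fold.
Codon 7 GGA (Gly): third position 4-fold.
Codon 8 GGU (Gly): third position 4-fold.
Codon 9 AAA (Lys): third position 2-fold.
Codon 10 GGU (Gly): third position 4-fold.
Four-fold degenerate third positions: 5.

5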